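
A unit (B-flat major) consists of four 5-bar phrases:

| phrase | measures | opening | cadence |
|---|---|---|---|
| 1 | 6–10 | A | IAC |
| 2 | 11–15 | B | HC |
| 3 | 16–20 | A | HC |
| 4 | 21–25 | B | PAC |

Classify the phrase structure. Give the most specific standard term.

parallel double period

Four phrases in two halves: the first half (mm. 6-15) ends with a half cadence, the second (bars 16–25) with a perfect authentic cadence — a large antecedent–consequent pair, i.e. a double period.
Phrase 3 begins with the same material as phrase 1, making it parallel.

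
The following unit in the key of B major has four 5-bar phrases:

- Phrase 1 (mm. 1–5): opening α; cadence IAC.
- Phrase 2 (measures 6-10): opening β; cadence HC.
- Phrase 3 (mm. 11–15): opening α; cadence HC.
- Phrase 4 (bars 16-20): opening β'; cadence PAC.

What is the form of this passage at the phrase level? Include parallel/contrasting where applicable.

parallel double period

Four phrases in two halves: the first half (mm. 1–10) ends with a half cadence, the second (bars 11–20) with a perfect authentic cadence — a large antecedent–consequent pair, i.e. a double period.
Phrase 3 begins with the same material as phrase 1, making it parallel.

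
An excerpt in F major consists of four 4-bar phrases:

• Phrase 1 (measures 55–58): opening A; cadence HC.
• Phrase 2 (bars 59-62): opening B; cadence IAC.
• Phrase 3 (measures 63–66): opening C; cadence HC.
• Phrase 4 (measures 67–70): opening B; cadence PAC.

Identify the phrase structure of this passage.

contrasting double period

Four phrases in two halves: the first half (mm. 55–62) ends with an imperfect authentic cadence, the second (mm. 63–70) with a perfect authentic cadence — a large antecedent–consequent pair, i.e. a double period.
Phrase 3 begins with different material from phrase 1, making it contrasting.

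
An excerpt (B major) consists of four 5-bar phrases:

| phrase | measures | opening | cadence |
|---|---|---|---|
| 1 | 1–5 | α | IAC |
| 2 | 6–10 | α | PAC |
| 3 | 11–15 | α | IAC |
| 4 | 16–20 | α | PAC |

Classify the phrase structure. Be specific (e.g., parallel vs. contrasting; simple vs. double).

repeated period

The cadence pattern IAC–PAC–IAC–PAC is weak–strong twice, and phrases 3–4 restate phrases 1–2: a period heard twice, not a double period (which would end weakly at phrase 2).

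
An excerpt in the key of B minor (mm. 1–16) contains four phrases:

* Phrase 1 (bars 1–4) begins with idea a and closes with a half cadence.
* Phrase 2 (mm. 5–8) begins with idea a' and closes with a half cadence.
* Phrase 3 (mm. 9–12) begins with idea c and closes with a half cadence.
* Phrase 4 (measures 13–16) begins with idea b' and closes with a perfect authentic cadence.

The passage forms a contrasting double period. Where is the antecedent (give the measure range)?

measures 1–8

In a double period the four phrases pair into a large antecedent (phrases 1–2, ending half cadence) and a large consequent (phrases 3–4, ending perfect authentic cadence). The antecedent spans mm. 1-8.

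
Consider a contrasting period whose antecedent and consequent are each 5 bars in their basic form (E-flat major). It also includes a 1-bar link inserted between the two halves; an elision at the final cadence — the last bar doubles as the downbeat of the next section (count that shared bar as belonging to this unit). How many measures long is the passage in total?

11 measures

Basic contrasting period: 5 + 5 = 10 bars.
10 (basic form) + 1 (link) = 11.
The elision shares a bar with the next section but does not change this unit's count.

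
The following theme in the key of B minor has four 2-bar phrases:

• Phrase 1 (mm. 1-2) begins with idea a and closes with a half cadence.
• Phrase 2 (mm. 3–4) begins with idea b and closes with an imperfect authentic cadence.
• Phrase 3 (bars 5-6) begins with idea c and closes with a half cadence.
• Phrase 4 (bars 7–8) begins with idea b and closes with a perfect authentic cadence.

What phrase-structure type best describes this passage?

contrasting double period

Four phrases in two halves: the first half (mm. 1-4) ends with an imperfect authentic cadence, the second (bars 5-8) with a perfect authentic cadence — a large antecedent–consequent pair, i.e. a double period.
Phrase 3 begins with different material from phrase 1, making it contrasting.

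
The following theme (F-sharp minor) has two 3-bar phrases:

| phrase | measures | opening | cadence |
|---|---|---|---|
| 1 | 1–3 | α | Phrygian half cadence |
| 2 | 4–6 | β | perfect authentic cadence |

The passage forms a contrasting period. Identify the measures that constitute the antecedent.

The antecedent is the phrase ending with the weaker cadence (Phrygian half cadence, phrase 1) and the consequent the one ending more conclusively (perfect authentic cadence, phrase 2); the antecedent is mm. 1–3.

measures 1–3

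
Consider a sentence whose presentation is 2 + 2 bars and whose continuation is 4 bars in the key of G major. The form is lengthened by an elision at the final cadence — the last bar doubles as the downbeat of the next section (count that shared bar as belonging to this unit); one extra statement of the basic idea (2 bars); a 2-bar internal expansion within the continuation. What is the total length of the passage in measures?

Basic sentence: 2 + 2 + 4 = 8 bars.
8 (basic form) + 2 (extra statement) + 2 (internal expansion) = 12.
The elision shares a bar with the next section but does not change this unit's count.

12 measures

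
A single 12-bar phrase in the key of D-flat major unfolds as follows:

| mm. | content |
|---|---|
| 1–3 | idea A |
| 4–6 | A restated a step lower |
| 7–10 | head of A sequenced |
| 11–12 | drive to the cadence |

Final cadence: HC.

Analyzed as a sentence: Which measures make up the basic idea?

measures 1–3

The presentation of a sentence is the basic idea (bars 1-3) plus its repetition (mm. 4–6); the basic idea is therefore mm. 1–3.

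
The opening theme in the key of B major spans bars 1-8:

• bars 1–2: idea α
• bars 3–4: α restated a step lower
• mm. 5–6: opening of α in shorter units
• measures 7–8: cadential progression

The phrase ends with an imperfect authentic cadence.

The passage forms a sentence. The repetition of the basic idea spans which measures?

measures 3–4

The presentation of a sentence is the basic idea (measures 1-2) plus its repetition (mm. 3–4); the repetition of the basic idea is therefore mm. 3–4.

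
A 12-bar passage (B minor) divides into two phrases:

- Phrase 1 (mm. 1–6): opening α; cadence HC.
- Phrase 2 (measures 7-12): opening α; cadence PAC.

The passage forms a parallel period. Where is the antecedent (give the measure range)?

measures 1–6

The antecedent is the phrase ending with the weaker cadence (half cadence, phrase 1) and the consequent the one ending more conclusively (perfect authentic cadence, phrase 2); the antecedent is mm. 1–6.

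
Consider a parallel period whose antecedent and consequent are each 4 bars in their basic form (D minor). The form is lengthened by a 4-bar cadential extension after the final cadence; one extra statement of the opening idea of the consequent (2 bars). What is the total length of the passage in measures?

Basic parallel period: 4 + 4 = 8 bars.
8 (basic form) + 4 (cadential extension) + 2 (extra statement) = 14.

14 measures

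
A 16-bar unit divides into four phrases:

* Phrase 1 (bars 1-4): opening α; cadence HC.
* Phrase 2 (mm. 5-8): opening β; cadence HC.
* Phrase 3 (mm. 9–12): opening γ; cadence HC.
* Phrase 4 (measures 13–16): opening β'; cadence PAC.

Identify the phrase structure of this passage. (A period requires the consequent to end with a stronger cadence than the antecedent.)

Four phrases in two halves: the first half (mm. 1-8) ends with a half cadence, the second (bars 9-16) with a perfect authentic cadence — a large antecedent–consequent pair, i.e. a double period.
Phrase 3 begins with different material from phrase 1, making it contrasting.

contrasting double period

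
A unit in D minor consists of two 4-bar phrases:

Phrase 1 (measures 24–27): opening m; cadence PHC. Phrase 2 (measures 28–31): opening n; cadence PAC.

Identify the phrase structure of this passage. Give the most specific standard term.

contrasting period

Phrase 1 ends with a Phrygian half cadence (weaker) and phrase 2 with a perfect authentic cadence (stronger): antecedent + consequent = a period.
The two phrases open with different material (m / n), so the period is contrasting.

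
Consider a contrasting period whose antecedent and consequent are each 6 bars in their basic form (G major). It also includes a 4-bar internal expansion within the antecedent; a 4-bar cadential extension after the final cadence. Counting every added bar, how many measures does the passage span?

20 measures

Basic contrasting period: 6 + 6 = 12 bars.
12 (basic form) + 4 (internal expansion) + 4 (cadential extension) = 20.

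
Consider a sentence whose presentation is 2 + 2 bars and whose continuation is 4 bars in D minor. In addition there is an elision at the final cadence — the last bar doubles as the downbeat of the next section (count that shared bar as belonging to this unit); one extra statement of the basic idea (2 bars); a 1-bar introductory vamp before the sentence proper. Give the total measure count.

11 measures

Basic sentence: 2 + 2 + 4 = 8 bars.
8 (basic form) + 2 (extra statement) + 1 (introduction) = 11.
The elision shares a bar with the next section but does not change this unit's count.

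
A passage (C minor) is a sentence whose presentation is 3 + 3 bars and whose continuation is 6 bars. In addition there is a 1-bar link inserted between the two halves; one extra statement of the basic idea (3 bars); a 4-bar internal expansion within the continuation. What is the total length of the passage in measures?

Basic sentence: 3 + 3 + 6 = 12 bars.
12 (basic form) + 1 (link) + 3 (extra statement) + 4 (internal expansion) = 20.

20 measures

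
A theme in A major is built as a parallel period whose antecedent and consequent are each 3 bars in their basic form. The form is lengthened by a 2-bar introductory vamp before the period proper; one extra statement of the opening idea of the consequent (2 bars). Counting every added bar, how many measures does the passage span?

Basic parallel period: 3 + 3 = 6 bars.
6 (basic form) + 2 (introduction) + 2 (extra statement) = 10.

10 measures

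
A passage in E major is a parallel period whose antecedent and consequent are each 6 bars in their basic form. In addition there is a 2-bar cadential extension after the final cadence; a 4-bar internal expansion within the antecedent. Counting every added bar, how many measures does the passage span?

18 measures

Basic parallel period: 6 + 6 = 12 bars.
12 (basic form) + 2 (cadential extension) + 4 (internal expansion) = 18.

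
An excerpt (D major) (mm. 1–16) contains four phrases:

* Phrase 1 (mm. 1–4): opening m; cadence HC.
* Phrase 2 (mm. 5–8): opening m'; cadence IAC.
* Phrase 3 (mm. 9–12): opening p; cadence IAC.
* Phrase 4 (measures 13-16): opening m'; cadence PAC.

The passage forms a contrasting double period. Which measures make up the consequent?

In a double period the four phrases pair into a large antecedent (phrases 1–2, ending imperfect authentic cadence) and a large consequent (phrases 3–4, ending perfect authentic cadence). The consequent spans bars 9–16.

measures 9–16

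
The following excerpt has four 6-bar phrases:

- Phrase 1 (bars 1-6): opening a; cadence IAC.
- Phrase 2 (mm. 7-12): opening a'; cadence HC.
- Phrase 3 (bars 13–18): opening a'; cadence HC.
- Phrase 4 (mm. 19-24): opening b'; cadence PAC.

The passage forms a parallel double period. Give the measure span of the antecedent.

In a double period the four phrases pair into a large antecedent (phrases 1–2, ending half cadence) and a large consequent (phrases 3–4, ending perfect authentic cadence). The antecedent spans mm. 1–12.

measures 1–12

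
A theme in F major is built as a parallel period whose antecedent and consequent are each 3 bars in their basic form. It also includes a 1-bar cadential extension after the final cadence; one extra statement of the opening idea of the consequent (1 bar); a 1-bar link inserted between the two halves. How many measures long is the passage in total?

Basic parallel period: 3 + 3 = 6 bars.
6 (basic form) + 1 (cadential extension) + 1 (extra statement) + 1 (link) = 9.

9 measures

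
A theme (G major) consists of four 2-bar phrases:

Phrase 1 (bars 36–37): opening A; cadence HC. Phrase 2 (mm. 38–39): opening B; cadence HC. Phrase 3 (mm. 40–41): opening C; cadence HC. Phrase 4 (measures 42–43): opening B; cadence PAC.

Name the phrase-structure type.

Four phrases in two halves: the first half (measures 36–39) ends with a half cadence, the second (mm. 40–43) with a perfect authentic cadence — a large antecedent–consequent pair, i.e. a double period.
Phrase 3 begins with different material from phrase 1, making it contrasting.

contrasting double period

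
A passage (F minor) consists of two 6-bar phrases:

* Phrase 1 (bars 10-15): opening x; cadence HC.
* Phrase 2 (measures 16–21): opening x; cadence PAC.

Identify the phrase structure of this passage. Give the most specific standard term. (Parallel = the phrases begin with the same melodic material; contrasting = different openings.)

Phrase 1 ends with a half cadence (weaker) and phrase 2 with a perfect authentic cadence (stronger): antecedent + consequent = a period.
The two phrases open with the same material (x / x), so the period is parallel.

parallel period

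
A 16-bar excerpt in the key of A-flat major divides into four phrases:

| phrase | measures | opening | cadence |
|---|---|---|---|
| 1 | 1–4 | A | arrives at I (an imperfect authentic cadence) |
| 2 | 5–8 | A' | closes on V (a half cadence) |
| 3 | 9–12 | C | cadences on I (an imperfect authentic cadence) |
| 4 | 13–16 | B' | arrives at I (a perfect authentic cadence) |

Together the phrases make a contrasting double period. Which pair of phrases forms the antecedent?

In a double period the first pair of phrases (ending half cadence) is the large antecedent and the second pair (ending perfect authentic cadence) is the large consequent; the antecedent is phrases 1 and 2.

phrases 1 and 2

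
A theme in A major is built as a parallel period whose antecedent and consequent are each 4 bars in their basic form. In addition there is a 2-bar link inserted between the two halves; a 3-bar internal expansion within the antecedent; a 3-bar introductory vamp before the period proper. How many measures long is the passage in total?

Basic parallel period: 4 + 4 = 8 bars.
8 (basic form) + 2 (link) + 3 (internal expansion) + 3 (introduction) = 16.

16 measures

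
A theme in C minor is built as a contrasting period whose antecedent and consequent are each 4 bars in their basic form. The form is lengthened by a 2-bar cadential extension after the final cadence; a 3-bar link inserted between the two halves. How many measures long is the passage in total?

Basic contrasting period: 4 + 4 = 8 bars.
8 (basic form) + 2 (cadential extension) + 3 (link) = 13.

13 measures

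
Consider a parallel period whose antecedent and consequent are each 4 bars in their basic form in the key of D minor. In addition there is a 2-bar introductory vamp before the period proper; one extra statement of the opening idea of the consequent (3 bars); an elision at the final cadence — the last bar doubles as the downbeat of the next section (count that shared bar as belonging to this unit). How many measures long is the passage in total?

13 measures

Basic parallel period: 4 + 4 = 8 bars.
8 (basic form) + 2 (introduction) + 3 (extra statement) = 13.
The elision shares a bar with the next section but does not change this unit's count.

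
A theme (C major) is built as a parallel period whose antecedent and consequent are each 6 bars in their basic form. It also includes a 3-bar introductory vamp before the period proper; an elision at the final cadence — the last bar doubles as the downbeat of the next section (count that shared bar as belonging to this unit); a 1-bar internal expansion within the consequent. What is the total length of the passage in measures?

Basic parallel period: 6 + 6 = 12 bars.
12 (basic form) + 3 (introduction) + 1 (internal expansion) = 16.
The elision shares a bar with the next section but does not change this unit's count.

16 measures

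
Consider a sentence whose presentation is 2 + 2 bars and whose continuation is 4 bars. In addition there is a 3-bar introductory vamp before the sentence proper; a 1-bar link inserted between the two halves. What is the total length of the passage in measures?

12 measures

Basic sentence: 2 + 2 + 4 = 8 bars.
8 (basic form) + 3 (introduction) + 1 (link) = 12.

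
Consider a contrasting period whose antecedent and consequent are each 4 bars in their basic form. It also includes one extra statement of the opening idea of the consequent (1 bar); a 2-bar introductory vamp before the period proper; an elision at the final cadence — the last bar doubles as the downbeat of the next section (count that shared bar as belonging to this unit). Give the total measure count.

11 measures

Basic contrasting period: 4 + 4 = 8 bars.
8 (basic form) + 1 (extra statement) + 2 (introduction) = 11.
The elision shares a bar with the next section but does not change this unit's count.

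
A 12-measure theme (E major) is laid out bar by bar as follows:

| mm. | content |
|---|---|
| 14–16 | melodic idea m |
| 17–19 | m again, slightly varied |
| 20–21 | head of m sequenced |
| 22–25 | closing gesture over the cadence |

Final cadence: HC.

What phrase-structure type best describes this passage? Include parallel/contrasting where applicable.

Basic idea (measures 14–16) + its repetition (mm. 17–19) form the presentation; fragmentation and cadence (mm. 20–25) form the continuation — the 12-bar whole is a sentence.

sentence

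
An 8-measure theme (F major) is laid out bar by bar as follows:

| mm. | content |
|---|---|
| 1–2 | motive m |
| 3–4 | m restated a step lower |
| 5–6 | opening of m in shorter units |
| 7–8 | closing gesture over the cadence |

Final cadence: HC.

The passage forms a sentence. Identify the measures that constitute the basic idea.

The presentation of a sentence is the basic idea (bars 1–2) plus its repetition (measures 3–4); the basic idea is therefore measures 1–2.

measures 1–2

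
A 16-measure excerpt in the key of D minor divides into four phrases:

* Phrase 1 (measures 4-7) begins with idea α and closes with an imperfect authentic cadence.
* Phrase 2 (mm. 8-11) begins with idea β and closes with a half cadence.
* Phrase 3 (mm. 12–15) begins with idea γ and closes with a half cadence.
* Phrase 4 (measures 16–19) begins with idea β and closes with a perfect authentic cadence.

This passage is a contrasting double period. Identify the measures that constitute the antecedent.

measures 4–11

In a double period the four phrases pair into a large antecedent (phrases 1–2, ending half cadence) and a large consequent (phrases 3–4, ending perfect authentic cadence). The antecedent spans bars 4-11.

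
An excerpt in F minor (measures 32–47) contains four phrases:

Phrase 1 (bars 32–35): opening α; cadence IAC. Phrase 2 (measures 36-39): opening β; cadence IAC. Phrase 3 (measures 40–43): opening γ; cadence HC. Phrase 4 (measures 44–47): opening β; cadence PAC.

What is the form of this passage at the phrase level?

contrasting double period

Four phrases in two halves: the first half (measures 32–39) ends with an imperfect authentic cadence, the second (measures 40–47) with a perfect authentic cadence — a large antecedent–consequent pair, i.e. a double period.
Phrase 3 begins with different material from phrase 1, making it contrasting.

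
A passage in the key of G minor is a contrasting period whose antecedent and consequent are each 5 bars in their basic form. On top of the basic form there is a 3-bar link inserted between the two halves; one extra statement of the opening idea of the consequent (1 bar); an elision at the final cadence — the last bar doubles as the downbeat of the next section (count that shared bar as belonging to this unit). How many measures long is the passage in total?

Basic contrasting period: 5 + 5 = 10 bars.
10 (basic form) + 3 (link) + 1 (extra statement) = 14.
The elision shares a bar with the next section but does not change this unit's count.

14 measures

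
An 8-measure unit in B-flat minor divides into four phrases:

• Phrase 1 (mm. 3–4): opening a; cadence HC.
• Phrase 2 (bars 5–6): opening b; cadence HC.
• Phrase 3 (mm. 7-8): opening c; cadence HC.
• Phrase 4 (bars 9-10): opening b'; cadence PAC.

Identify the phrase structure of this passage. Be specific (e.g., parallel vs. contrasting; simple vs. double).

Four phrases in two halves: the first half (measures 3-6) ends with a half cadence, the second (mm. 7–10) with a perfect authentic cadence — a large antecedent–consequent pair, i.e. a double period.
Phrase 3 begins with different material from phrase 1, making it contrasting.

contrasting double period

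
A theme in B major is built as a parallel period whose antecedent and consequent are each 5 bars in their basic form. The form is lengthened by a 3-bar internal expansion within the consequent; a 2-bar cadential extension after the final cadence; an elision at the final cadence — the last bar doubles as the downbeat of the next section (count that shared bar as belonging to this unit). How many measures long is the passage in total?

Basic parallel period: 5 + 5 = 10 bars.
10 (basic form) + 3 (internal expansion) + 2 (cadential extension) = 15.
The elision shares a bar with the next section but does not change this unit's count.

15 measures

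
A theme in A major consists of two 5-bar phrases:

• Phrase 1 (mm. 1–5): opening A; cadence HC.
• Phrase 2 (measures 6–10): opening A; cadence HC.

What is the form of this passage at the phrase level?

Both phrases have the same opening (A) and the same cadence (half cadence): the second is a restatement, not a consequent, so this is a repeated phrase rather than a period.

repeated phrase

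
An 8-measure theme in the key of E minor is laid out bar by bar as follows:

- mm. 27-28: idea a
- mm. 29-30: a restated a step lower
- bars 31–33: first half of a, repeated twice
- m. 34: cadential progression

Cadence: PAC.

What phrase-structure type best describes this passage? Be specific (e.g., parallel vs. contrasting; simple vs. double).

sentence

Basic idea (measures 27–28) + its repetition (mm. 29–30) form the presentation; fragmentation and cadence (mm. 31–34) form the continuation — the 8-bar whole is a sentence.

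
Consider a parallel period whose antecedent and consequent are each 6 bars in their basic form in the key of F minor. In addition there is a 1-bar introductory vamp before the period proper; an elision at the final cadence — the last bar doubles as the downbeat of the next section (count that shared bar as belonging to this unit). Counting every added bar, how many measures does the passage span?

Basic parallel period: 6 + 6 = 12 bars.
12 (basic form) + 1 (introduction) = 13.
The elision shares a bar with the next section but does not change this unit's count.

13 measures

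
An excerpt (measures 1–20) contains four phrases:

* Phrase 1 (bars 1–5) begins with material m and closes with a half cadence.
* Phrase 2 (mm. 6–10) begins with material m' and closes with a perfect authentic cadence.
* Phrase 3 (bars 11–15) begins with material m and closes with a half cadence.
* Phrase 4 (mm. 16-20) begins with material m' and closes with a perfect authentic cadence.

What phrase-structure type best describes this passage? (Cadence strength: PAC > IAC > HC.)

repeated period

The cadence pattern HC–PAC–HC–PAC is weak–strong twice, and phrases 3–4 restate phrases 1–2: a period heard twice, not a double period (which would end weakly at phrase 2).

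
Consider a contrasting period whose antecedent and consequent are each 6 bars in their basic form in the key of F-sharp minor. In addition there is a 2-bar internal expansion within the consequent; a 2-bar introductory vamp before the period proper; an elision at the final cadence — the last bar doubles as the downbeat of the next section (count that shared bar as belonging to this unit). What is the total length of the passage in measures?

Basic contrasting period: 6 + 6 = 12 bars.
12 (basic form) + 2 (internal expansion) + 2 (introduction) = 16.
The elision shares a bar with the next section but does not change this unit's count.

16 measures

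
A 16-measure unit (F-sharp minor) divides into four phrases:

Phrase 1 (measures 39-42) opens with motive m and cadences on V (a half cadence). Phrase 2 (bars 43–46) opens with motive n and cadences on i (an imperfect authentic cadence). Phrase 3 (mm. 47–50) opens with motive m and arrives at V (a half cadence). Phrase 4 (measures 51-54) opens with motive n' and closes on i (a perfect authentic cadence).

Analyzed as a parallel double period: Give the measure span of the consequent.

In a double period the four phrases pair into a large antecedent (phrases 1–2, ending imperfect authentic cadence) and a large consequent (phrases 3–4, ending perfect authentic cadence). The consequent spans bars 47-54.

measures 47–54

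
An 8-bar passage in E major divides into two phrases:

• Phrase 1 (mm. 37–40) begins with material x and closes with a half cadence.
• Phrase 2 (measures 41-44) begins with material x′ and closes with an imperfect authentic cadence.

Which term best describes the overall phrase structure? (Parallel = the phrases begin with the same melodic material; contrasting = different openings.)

Phrase 1 ends with a half cadence (weaker) and phrase 2 with an imperfect authentic cadence (stronger): antecedent + consequent = a period.
The two phrases open with the same material (x / x′), so the period is parallel.

parallel period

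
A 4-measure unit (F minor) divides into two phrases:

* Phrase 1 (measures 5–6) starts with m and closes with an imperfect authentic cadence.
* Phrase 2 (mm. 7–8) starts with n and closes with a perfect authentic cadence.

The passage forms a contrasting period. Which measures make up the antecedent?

The phrase ending with the weaker cadence (imperfect authentic cadence) is the antecedent; the one ending more conclusively (perfect authentic cadence) is the consequent. The antecedent is measures 5–6.

measures 5–6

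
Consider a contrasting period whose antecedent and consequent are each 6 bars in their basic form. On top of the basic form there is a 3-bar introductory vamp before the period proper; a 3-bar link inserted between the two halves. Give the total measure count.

Basic contrasting period: 6 + 6 = 12 bars.
12 (basic form) + 3 (introduction) + 3 (link) = 18.

18 measures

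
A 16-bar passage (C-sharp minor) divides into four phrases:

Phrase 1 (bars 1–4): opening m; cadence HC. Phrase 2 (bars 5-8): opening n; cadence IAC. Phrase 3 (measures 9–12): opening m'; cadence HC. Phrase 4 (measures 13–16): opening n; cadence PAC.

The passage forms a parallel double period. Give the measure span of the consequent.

measures 9–16

In a double period the first pair of phrases (ending imperfect authentic cadence) is the large antecedent and the second pair (ending perfect authentic cadence) is the large consequent; the consequent is measures 9–16.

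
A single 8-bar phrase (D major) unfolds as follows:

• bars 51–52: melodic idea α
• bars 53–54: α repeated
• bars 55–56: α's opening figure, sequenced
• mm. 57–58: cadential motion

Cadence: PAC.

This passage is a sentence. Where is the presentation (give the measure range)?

The presentation of a sentence is the basic idea (mm. 51–52) plus its repetition (mm. 53–54); the presentation is therefore bars 51–54.

measures 51–54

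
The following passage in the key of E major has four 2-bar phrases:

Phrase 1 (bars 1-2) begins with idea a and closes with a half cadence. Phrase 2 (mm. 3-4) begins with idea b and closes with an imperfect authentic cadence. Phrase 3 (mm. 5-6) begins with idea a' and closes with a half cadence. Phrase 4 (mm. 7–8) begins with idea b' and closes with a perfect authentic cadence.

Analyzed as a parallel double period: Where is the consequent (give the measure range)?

measures 5–8

In a double period the four phrases pair into a large antecedent (phrases 1–2, ending imperfect authentic cadence) and a large consequent (phrases 3–4, ending perfect authentic cadence). The consequent spans measures 5-8.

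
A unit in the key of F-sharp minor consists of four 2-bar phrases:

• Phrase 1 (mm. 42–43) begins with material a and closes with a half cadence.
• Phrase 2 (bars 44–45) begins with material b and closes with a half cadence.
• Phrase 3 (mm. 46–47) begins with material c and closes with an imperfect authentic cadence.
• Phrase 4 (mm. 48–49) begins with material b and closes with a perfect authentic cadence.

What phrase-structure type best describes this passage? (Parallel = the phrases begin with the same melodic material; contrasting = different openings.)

contrasting double period

Four phrases in two halves: the first half (bars 42-45) ends with a half cadence, the second (mm. 46-49) with a perfect authentic cadence — a large antecedent–consequent pair, i.e. a double period.
Phrase 3 begins with different material from phrase 1, making it contrasting.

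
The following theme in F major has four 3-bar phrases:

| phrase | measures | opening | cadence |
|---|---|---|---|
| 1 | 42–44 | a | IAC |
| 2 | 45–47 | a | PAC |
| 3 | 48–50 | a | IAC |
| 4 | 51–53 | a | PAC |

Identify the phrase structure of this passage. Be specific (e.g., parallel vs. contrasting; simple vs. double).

The cadence pattern IAC–PAC–IAC–PAC is weak–strong twice, and phrases 3–4 restate phrases 1–2: a period heard twice, not a double period (which would end weakly at phrase 2).

repeated period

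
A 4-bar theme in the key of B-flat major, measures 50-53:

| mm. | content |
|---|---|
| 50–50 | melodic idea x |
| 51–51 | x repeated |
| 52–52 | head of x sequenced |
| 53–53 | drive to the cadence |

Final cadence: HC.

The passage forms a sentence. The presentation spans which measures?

The presentation of a sentence is the basic idea (m. 50) plus its repetition (bar 51); the presentation is therefore mm. 50–51.

measures 50–51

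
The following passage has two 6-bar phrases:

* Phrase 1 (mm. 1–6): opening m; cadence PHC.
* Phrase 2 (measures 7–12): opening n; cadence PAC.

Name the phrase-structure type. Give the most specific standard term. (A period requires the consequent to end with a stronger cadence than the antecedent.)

contrasting period

Phrase 1 ends with a Phrygian half cadence (weaker) and phrase 2 with a perfect authentic cadence (stronger): antecedent + consequent = a period.
The two phrases open with different material (m / n), so the period is contrasting.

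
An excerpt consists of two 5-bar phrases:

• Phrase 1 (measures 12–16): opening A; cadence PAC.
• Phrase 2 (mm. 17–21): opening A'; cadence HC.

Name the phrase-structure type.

The second phrase closes with a half cadence, which is not stronger than the first phrase's perfect authentic cadence; without a weak→strong cadential pair there is no antecedent–consequent relationship, so this is a phrase group rather than a period.

phrase group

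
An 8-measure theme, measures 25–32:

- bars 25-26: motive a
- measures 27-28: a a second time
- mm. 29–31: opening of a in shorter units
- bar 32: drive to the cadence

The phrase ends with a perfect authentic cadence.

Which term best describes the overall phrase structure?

Basic idea (bars 25–26) + its repetition (mm. 27–28) form the presentation; fragmentation and cadence (mm. 29-32) form the continuation — the 8-bar whole is a sentence.

sentence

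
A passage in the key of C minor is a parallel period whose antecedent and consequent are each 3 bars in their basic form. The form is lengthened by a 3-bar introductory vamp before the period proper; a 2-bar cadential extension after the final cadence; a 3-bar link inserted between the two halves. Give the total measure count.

14 measures

Basic parallel period: 3 + 3 = 6 bars.
6 (basic form) + 3 (introduction) + 2 (cadential extension) + 3 (link) = 14.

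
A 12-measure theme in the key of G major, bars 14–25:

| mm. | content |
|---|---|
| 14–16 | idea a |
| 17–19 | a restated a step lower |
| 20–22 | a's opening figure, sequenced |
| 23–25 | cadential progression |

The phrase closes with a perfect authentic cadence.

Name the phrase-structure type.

sentence

Basic idea (measures 14-16) + its repetition (bars 17-19) form the presentation; fragmentation and cadence (mm. 20-25) form the continuation — the 12-bar whole is a sentence.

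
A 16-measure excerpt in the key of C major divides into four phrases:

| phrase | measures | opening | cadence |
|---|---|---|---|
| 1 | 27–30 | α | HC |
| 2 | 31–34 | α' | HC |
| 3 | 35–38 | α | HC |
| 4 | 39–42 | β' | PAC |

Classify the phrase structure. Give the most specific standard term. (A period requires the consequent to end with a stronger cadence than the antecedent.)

parallel double period

Four phrases in two halves: the first half (bars 27–34) ends with a half cadence, the second (mm. 35-42) with a perfect authentic cadence — a large antecedent–consequent pair, i.e. a double period.
Phrase 3 begins with the same material as phrase 1, making it parallel.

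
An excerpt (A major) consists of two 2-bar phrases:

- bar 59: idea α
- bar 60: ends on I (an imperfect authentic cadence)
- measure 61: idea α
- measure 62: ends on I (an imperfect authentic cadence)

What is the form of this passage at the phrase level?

Both phrases have the same opening (α) and the same cadence (imperfect authentic cadence): the second is a restatement, not a consequent, so this is a repeated phrase rather than a period.

repeated phrase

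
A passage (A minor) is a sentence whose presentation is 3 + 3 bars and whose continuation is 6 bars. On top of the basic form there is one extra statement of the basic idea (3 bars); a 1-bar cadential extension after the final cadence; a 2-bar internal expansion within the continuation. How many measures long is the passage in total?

Basic sentence: 3 + 3 + 6 = 12 bars.
12 (basic form) + 3 (extra statement) + 1 (cadential extension) + 2 (internal expansion) = 18.

18 measures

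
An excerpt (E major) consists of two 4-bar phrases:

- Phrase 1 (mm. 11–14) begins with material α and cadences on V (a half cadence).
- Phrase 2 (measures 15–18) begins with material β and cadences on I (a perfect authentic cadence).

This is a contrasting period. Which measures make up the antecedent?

The phrase ending with the weaker cadence (half cadence) is the antecedent; the one ending more conclusively (perfect authentic cadence) is the consequent. The antecedent is measures 11–14.

measures 11–14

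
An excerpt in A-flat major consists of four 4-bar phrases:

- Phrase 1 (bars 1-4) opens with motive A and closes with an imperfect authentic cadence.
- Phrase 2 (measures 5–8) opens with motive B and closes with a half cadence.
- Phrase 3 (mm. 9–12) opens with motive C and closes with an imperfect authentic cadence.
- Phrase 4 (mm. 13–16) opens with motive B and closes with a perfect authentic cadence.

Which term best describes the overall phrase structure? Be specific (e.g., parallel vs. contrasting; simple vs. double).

Four phrases in two halves: the first half (measures 1–8) ends with a half cadence, the second (mm. 9-16) with a perfect authentic cadence — a large antecedent–consequent pair, i.e. a double period.
Phrase 3 begins with different material from phrase 1, making it contrasting.

contrasting double period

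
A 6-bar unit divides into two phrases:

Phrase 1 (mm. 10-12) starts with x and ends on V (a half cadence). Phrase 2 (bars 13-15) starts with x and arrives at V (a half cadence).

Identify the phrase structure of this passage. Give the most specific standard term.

repeated phrase

Both phrases have the same opening (x) and the same cadence (half cadence): the second is a restatement, not a consequent, so this is a repeated phrase rather than a period.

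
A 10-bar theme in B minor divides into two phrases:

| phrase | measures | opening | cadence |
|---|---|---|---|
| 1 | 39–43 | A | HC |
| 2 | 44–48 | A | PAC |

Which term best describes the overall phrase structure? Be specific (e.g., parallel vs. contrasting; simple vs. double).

Phrase 1 ends with a half cadence (weaker) and phrase 2 with a perfect authentic cadence (stronger): antecedent + consequent = a period.
The two phrases open with the same material (A / A), so the period is parallel.

parallel period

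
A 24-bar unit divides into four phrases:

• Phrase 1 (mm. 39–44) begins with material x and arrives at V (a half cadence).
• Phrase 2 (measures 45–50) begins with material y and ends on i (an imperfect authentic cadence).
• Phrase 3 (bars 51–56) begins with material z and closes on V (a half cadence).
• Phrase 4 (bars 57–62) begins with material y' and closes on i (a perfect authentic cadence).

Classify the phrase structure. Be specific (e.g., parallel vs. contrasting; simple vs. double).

Four phrases in two halves: the first half (mm. 39–50) ends with an imperfect authentic cadence, the second (measures 51-62) with a perfect authentic cadence — a large antecedent–consequent pair, i.e. a double period.
Phrase 3 begins with different material from phrase 1, making it contrasting.

contrasting double period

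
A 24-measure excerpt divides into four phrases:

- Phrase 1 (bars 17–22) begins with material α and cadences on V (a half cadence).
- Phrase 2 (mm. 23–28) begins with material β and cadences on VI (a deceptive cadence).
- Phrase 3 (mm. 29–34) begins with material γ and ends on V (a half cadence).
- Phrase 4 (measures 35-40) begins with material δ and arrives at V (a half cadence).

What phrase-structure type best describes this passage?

Phrase 4 ends with a half cadence, no stronger than phrase 2's deceptive cadence, so the four phrases do not form a double period; nor do phrases 3–4 duplicate 1–2, so it is not a repeated period. With no phrase reaching a conclusive cadence, the passage is a phrase group.

phrase group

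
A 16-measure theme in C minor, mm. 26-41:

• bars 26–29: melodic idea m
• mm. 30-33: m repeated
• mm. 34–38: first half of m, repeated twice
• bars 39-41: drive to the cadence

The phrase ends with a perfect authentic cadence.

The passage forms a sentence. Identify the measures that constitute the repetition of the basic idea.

The presentation of a sentence is the basic idea (mm. 26–29) plus its repetition (mm. 30-33); the repetition of the basic idea is therefore mm. 30-33.

measures 30–33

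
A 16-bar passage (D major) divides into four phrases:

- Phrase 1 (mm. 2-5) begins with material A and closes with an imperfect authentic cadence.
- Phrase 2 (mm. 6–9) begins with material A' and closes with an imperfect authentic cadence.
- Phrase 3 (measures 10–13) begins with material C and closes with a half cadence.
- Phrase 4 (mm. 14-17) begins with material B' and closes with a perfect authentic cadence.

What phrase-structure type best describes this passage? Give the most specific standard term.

contrasting double period

Four phrases in two halves: the first half (measures 2–9) ends with an imperfect authentic cadence, the second (measures 10–17) with a perfect authentic cadence — a large antecedent–consequent pair, i.e. a double period.
Phrase 3 begins with different material from phrase 1, making it contrasting.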